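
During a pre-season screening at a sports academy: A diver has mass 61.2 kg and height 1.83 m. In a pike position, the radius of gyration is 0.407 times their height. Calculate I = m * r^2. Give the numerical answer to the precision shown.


r = 0.407 * 1.83 = 0.74481 m
I = m * r^2 = 61.2 * 0.554742 = 33.95 kg*m^2

33.95 kg*m^2


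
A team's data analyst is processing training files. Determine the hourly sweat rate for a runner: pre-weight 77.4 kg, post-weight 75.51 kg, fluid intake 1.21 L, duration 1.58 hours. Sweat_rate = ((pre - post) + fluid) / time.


Mass lost = 77.4 - 75.51 = 1.89 kg
Add fluid consumed: 1.89 + 1.21 = 3.1 L total sweat
Sweat rate = 3.1 / 1.58 = 1.962 L/h

1.962 L/h


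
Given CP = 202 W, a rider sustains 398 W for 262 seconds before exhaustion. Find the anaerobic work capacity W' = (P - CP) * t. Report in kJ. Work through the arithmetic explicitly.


Excess power = 398 - 202 = 196 W
Work above CP = 196 * 262 = 51352 J
W' = 51.352 kJ

51.352 kJ


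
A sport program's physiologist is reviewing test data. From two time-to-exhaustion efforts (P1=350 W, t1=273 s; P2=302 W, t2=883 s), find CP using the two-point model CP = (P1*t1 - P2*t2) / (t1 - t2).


Work in trial 1 = 95550 J
Work in trial 2 = 266666 J
Delta work = -171116 J
Delta time = -610 s
CP = -171116 / -610 = 280.52 W

280.52 W


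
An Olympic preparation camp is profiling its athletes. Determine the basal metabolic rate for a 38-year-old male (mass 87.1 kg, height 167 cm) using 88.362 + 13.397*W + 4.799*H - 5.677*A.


BMR = 88.362 + 13.397*87.1 + 4.799*167 - 5.677*38
= 1840.95 kcal/day

1840.95 kcal/day


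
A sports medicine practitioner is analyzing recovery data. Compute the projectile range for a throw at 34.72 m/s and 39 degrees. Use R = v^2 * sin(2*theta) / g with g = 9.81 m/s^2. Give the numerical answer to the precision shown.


Two times the angle = 78 degrees
sin(78) = 0.978148
R = 1205.4784 * 0.978148 / 9.81 = 120.197 m

120.197 m


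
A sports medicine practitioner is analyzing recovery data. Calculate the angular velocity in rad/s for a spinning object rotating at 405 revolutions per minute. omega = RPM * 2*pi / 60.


omega = RPM * 2*pi / 60
= 405 * 6.28318531 / 60
= 42.412 rad/s

42.412 rad/s


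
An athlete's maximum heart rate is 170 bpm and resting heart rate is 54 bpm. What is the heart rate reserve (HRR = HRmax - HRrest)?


HRR = HRmax - HRrest
= 170 - 54
= 116 bpm

116 bpm


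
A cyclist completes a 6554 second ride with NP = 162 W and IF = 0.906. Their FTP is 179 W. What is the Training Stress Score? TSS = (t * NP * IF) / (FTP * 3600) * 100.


t * NP * IF = 6554 * 162 * 0.906 = 961943.688
FTP * 3600 = 644400
TSS = (961943.688 / 644400) * 100 = 149.28

149.28 TSS


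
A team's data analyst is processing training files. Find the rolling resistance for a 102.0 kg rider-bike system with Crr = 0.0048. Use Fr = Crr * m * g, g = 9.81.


m * g = 102.0 * 9.81 = 1000.62 N
Fr = 0.0048 * 1000.62 = 4.803 N

4.803 N


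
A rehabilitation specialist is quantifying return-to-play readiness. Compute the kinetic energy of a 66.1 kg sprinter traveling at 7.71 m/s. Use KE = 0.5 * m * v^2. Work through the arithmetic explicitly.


Velocity squared = 59.4441
KE = 0.5 * 66.1 * 59.4441 = 1964.63 J

1964.63 J


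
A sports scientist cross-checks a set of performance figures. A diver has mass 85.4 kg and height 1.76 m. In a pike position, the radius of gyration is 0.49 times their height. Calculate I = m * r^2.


r = 0.49 * 1.76 = 0.8624 m
I = m * r^2 = 85.4 * 0.743734 = 63.515 kg*m^2

63.515 kg*m^2


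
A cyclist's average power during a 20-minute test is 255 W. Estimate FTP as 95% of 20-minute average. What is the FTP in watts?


FTP = 20-min power * 0.95
= 255 * 0.95
= 242.25 W

242.25 W


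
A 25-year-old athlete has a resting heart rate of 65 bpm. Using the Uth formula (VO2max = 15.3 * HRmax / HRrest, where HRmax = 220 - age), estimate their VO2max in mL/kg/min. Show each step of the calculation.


HRmax = 220 - 25 = 195 bpm
Ratio = HRmax / HRrest = 195 / 65 = 3.0
VO2max = 15.3 * 3.0 = 45.9 mL/kg/min

45.9 mL/kg/min


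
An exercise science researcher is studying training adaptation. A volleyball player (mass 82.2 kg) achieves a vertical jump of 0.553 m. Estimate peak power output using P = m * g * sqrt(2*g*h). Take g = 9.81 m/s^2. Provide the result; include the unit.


2 * g * h = 2 * 9.81 * 0.553 = 10.84986
sqrt(10.84986) = 3.293913 m/s
P = 82.2 * 9.81 * 3.293913 = 2656.15 W

2656.15 W


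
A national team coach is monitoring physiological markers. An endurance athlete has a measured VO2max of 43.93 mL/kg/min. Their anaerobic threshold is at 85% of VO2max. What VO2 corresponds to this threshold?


Anaerobic threshold VO2 = VO2max * 85%
= 43.93 * 0.85
= 37.34 mL/kg/min

37.34 mL/kg/min


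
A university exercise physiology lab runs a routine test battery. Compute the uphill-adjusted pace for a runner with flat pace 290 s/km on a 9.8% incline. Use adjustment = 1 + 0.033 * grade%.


Adjustment factor = 1 + 0.033 * 9.8 = 1.3234
Grade-adjusted pace = 290 * 1.3234 = 383.79 s/km

383.79 s/km


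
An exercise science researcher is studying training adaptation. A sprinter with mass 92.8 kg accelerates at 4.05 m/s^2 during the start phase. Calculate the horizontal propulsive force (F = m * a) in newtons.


F = m * a
= 92.8 * 4.05
= 375.84 N

375.84 N


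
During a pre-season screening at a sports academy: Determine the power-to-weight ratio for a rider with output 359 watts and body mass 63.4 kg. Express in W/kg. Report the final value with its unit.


P/W = 359 / 63.4 = 5.662 W/kg

5.662 W/kg


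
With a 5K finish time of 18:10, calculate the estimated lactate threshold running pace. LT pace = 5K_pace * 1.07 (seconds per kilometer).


Race duration = 1090 s for 5 km
Average pace = 1090 / 5 = 218.0 s/km
LT pace = 218.0 * 1.07
= 233.26 s/km

233.26 s/km


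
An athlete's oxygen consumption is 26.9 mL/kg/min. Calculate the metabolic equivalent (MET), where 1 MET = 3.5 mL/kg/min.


MET = VO2 / 3.5
= 26.9 / 3.5
= 7.69 METs

7.69 METs


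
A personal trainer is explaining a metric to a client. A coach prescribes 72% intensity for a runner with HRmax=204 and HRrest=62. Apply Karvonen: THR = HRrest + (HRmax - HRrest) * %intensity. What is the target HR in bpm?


Heart rate reserve = 204 - 62 = 142
Intensity fraction = 72 / 100 = 0.72
THR = 62 + 142 * 0.72 = 164.24 bpm

164.24 bpm


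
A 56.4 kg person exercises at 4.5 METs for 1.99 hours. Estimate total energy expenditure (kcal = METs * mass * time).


Energy = METs * mass(kg) * time(h)
= 4.5 * 56.4 * 1.99
= 505.06 kcal

505.06 kcal


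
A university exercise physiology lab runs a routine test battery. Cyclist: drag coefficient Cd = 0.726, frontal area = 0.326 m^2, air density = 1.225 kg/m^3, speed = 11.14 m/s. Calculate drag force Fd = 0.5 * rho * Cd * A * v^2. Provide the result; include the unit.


v^2 = 11.14^2 = 124.0996
Fd = 0.5 * 1.225 * 0.726 * 0.326 * 124.0996
= 17.99 N

17.99 N


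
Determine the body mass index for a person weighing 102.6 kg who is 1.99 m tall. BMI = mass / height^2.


BMI = mass / height^2
= 102.6 / 1.99^2
= 102.6 / 3.9601
= 25.91 kg/m^2

25.91 kg/m^2


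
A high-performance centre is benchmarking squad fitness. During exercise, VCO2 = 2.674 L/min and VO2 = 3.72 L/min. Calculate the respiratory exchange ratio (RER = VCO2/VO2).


RER = VCO2 / VO2
= 2.674 / 3.72
= 0.7188

0.7188


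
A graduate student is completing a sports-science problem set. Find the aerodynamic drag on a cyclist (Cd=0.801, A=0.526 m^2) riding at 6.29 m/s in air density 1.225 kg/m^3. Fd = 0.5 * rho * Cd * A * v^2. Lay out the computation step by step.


Fd = 0.5 * 1.225 * 0.801 * 0.526 * 6.29^2
= 0.5 * 1.225 * 0.801 * 0.526 * 39.5641
= 10.21 N

10.21 N


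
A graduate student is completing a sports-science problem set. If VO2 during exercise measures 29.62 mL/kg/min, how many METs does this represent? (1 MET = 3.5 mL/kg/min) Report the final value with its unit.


METs = VO2 / 3.5 = 29.62 / 3.5 = 8.46

8.46 METs


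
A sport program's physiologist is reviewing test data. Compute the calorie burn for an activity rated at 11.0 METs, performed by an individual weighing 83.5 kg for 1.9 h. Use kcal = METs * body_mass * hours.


Product of METs and mass = 11.0 * 83.5 = 918.5
Total kcal = 918.5 * 1.9 = 1745.15 kcal

1745.15 kcal


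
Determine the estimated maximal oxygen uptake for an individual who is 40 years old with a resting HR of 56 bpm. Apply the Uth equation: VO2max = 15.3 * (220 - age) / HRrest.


HRmax = 220 - 40 = 180
VO2max = 15.3 * (180 / 56)
= 15.3 * 3.2143
= 49.18 mL/kg/min

49.18 mL/kg/min


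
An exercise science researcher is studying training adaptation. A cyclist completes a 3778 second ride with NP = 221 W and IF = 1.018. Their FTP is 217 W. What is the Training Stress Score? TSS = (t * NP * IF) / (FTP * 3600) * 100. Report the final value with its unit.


t * NP * IF = 3778 * 221 * 1.018 = 849966.884
FTP * 3600 = 781200
TSS = (849966.884 / 781200) * 100 = 108.8

108.8 TSS


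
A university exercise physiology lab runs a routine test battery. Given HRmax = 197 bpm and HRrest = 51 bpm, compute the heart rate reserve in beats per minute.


Heart rate reserve = maximum HR minus resting HR
HRR = 197 - 51 = 146 bpm

146 bpm


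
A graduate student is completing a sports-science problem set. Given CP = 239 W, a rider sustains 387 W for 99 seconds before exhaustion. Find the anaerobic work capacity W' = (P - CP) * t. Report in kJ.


Excess power = 387 - 239 = 148 W
Work above CP = 148 * 99 = 14652 J
W' = 14.652 kJ

14.652 kJ


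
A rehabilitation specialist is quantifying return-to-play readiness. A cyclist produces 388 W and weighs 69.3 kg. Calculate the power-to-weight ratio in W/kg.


P/W = power / mass
= 388 / 69.3
= 5.599 W/kg

5.599 W/kg


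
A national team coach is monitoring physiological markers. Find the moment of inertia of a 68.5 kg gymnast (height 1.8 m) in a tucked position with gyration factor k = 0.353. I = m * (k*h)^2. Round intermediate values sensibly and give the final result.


Radius of gyration = 0.353 * 1.8 = 0.6354 m
I = 68.5 * 0.6354^2
= 68.5 * 0.403733
= 27.656 kg*m^2

27.656 kg*m^2


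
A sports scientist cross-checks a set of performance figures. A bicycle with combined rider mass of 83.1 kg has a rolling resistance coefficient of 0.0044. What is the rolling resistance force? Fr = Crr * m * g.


Fr = 0.0044 * 83.1 * 9.81
= 0.36564 * 9.81
= 3.587 N

3.587 N


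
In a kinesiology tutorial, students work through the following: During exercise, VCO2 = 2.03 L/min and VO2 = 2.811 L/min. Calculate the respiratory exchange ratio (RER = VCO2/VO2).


RER = VCO2 / VO2
= 2.03 / 2.811
= 0.7222

0.7222


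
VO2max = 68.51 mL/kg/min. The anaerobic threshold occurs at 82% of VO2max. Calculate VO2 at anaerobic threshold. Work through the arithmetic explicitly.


AT fraction = 82 / 100 = 0.82
AT VO2 = 68.51 * 0.82
= 56.18 mL/kg/min

56.18 mL/kg/min


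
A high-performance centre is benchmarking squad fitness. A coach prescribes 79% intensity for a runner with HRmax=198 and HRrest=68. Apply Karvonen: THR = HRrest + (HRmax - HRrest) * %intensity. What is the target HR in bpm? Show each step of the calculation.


Heart rate reserve = 198 - 68 = 130
Intensity fraction = 79 / 100 = 0.79
THR = 68 + 130 * 0.79 = 170.7 bpm

170.7 bpm


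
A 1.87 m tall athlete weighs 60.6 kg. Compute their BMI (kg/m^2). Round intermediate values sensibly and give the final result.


height^2 = 3.4969 m^2
BMI = 60.6 / 3.4969 = 17.33 kg/m^2

17.33 kg/m^2


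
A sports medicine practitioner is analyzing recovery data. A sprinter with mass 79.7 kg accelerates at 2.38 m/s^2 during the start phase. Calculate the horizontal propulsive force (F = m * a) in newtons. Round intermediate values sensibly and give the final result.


F = m * a
= 79.7 * 2.38
= 189.69 N

189.69 N


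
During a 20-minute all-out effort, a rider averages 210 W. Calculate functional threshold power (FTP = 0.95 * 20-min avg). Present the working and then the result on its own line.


FTP = 0.95 * 210
= 199.5 W

199.5 W


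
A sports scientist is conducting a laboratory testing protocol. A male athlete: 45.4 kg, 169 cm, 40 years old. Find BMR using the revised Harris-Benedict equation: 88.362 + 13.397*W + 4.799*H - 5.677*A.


Intercept = 88.362
Weight contribution = 13.397 * 45.4 = 608.2238
Height contribution = 4.799 * 169 = 811.031
Age contribution = 5.677 * 40 = 227.08
BMR = 88.362 + 608.2238 + 811.031 - 227.08
= 1280.54 kcal/day

1280.54 kcal/day


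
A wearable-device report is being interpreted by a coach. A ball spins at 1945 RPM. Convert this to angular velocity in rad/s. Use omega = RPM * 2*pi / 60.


omega = 1945 * 2 * pi / 60
= 1945 * 6.28318531 / 60
= 12220.795 / 60
= 203.68 rad/s

203.68 rad/s


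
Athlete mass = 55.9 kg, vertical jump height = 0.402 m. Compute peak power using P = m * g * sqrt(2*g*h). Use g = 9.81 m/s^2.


sqrt(2 * 9.81 * 0.402) = sqrt(7.88724) = 2.808423 m/s
P = 55.9 * 9.81 * 2.808423
= 1540.08 W

1540.08 W


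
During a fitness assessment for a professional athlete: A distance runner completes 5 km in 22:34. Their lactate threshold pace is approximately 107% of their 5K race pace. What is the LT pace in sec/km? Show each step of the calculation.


Convert to seconds: 22 min 34 s = 1354 s
Pace per km = 1354 / 5 = 270.8 s/km
LT pace = 270.8 * 1.07 = 289.76 s/km

289.76 s/km


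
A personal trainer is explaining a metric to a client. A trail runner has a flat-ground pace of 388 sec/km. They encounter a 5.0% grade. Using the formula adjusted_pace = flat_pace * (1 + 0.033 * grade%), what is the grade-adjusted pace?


Grade factor = 1 + 0.033 * 5.0 = 1.165
Adjusted = 388 * 1.165 = 452.02 sec/km

452.02 s/km


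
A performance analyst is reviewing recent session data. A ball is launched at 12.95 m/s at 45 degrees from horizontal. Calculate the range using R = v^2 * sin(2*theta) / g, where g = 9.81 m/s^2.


sin(2 * 45) = sin(90) = 1.0
v^2 = 12.95^2 = 167.7025
R = 167.7025 * 1.0 / 9.81
= 17.095 m

17.095 m


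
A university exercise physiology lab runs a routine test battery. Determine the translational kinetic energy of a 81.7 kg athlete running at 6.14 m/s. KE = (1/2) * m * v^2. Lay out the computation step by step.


KE = 0.5 * m * v^2
= 0.5 * 81.7 * 6.14^2
= 0.5 * 81.7 * 37.6996
= 1540.03 J

1540.03 J


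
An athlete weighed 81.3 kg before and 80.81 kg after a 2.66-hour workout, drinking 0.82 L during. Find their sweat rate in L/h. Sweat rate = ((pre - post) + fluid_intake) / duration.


Body mass change = 0.49 kg
Total sweat loss = 0.49 + 0.82 = 1.31 L
Rate = 1.31 / 2.66 = 0.492 L/h

0.492 L/h


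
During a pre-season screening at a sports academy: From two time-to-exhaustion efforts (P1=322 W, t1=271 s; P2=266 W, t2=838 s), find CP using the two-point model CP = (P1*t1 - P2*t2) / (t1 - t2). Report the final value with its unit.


Work in trial 1 = 87262 J
Work in trial 2 = 222908 J
Delta work = -135646 J
Delta time = -567 s
CP = -135646 / -567 = 239.23 W

239.23 W


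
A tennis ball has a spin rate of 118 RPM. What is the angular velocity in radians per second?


Convert RPM to rad/s: multiply by 2*pi and divide by 60
omega = 118 * 2 * pi / 60
= 12.357 rad/s

12.357 rad/s


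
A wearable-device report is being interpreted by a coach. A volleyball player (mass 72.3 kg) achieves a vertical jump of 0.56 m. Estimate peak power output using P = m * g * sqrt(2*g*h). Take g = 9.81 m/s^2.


2 * g * h = 2 * 9.81 * 0.56 = 10.9872
sqrt(10.9872) = 3.314695 m/s
P = 72.3 * 9.81 * 3.314695 = 2350.99 W

2350.99 W


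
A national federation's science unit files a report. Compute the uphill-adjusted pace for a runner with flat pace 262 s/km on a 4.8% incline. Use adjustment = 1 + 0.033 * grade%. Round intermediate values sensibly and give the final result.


Adjustment factor = 1 + 0.033 * 4.8 = 1.1584
Grade-adjusted pace = 262 * 1.1584 = 303.5 s/km

303.5 s/km


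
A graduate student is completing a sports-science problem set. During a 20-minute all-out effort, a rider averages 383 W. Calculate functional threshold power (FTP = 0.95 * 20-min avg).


FTP = 0.95 * 383
= 363.85 W

363.85 W


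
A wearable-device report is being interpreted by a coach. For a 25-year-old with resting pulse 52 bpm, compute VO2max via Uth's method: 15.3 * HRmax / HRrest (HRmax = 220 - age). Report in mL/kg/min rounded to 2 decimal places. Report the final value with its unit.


Step 1: HRmax = 220 - 25 = 195 bpm
Step 2: Ratio = 195 / 52 = 3.75
Step 3: VO2max = 15.3 * 3.75 = 57.38 mL/kg/min

57.38 mL/kg/min


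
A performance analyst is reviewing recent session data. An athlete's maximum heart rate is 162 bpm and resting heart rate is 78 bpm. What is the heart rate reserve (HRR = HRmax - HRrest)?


HRR = HRmax - HRrest
= 162 - 78
= 84 bpm

84 bpm


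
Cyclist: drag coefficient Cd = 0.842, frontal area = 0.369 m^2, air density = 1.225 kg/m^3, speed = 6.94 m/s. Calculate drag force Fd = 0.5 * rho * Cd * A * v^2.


v^2 = 6.94^2 = 48.1636
Fd = 0.5 * 1.225 * 0.842 * 0.369 * 48.1636
= 9.166 N

9.166 N


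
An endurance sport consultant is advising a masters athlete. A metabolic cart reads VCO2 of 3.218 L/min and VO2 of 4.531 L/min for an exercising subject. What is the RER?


RER = VCO2 / VO2 = 3.218 / 4.531 = 0.7102

0.7102


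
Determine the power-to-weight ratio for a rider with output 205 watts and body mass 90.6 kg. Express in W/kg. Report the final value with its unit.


P/W = 205 / 90.6 = 2.263 W/kg

2.263 W/kg


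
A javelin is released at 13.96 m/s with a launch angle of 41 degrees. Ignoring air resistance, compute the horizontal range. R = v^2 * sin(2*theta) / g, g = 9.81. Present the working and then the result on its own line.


Launch speed squared = 194.8816
sin(2 * 41 deg) = 0.990268
Range = 194.8816 * 0.990268 / 9.81
= 19.672 m

19.672 m


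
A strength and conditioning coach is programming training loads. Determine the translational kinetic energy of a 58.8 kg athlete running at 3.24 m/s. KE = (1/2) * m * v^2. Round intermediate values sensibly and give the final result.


KE = 0.5 * m * v^2
= 0.5 * 58.8 * 3.24^2
= 0.5 * 58.8 * 10.4976
= 308.63 J

308.63 J


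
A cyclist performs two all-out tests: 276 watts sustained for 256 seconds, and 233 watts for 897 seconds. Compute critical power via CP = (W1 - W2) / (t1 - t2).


W1 = P1 * t1 = 276 * 256 = 70656 J
W2 = P2 * t2 = 233 * 897 = 209001 J
CP = (70656 - 209001) / (256 - 897)
= 215.83 W

215.83 W


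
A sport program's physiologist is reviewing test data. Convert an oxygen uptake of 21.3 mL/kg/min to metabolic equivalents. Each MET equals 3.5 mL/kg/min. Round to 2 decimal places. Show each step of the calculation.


One MET = 3.5 mL/kg/min
Number of METs = 21.3 / 3.5
= 6.09 METs

6.09 METs


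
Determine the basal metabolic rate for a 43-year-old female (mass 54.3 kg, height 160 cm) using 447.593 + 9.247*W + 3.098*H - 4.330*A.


BMR = 447.593 + 9.247*54.3 + 3.098*160 - 4.330*43
= 1259.2 kcal/day

1259.2 kcal/day


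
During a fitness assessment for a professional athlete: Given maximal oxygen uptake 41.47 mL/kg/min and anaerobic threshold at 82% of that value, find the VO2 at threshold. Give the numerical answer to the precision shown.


Percentage as decimal = 0.82
VO2 at AT = 41.47 * 0.82 = 34.01 mL/kg/min

34.01 mL/kg/min


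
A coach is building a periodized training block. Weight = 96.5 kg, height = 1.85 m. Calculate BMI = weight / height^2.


height^2 = 1.85^2 = 3.4225
BMI = 96.5 / 3.4225 = 28.2 kg/m^2

28.2 kg/m^2


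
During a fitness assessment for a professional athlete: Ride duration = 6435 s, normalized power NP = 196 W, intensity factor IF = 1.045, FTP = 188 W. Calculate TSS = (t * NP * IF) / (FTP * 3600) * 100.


Numerator = 6435 * 196 * 1.045 = 1318016.7
Denominator = 188 * 3600 = 676800
TSS = 1318016.7 / 676800 * 100
= 194.74

194.74 TSS


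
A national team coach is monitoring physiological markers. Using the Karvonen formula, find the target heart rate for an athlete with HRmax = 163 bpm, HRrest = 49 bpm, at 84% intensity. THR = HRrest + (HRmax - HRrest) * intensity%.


HRR = 163 - 49 = 114
THR = 49 + 114 * 0.84
= 49 + 95.76
= 144.76 bpm

144.76 bpm


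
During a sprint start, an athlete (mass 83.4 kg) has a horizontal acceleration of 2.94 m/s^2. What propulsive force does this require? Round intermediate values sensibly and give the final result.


Propulsive force = mass * acceleration
= 83.4 kg * 2.94 m/s^2
= 245.2 N

245.2 N


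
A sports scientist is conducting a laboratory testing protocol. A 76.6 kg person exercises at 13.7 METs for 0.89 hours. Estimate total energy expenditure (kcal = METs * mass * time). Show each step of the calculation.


Energy = METs * mass(kg) * time(h)
= 13.7 * 76.6 * 0.89
= 933.98 kcal

933.98 kcal


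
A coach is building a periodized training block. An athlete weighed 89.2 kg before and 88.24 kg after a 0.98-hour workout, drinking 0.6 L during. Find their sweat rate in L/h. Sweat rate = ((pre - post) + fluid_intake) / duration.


Body mass change = 0.96 kg
Total sweat loss = 0.96 + 0.6 = 1.56 L
Rate = 1.56 / 0.98 = 1.592 L/h

1.592 L/h


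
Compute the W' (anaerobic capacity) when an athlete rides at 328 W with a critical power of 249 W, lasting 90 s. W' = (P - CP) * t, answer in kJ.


Above-CP power = 79 W
Duration = 90 s
W' = 79 * 90 = 7110 J
Convert: 7110 / 1000 = 7.11 kJ

7.11 kJ


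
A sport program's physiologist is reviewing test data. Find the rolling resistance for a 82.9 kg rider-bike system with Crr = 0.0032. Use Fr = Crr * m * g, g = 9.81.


m * g = 82.9 * 9.81 = 813.249 N
Fr = 0.0032 * 813.249 = 2.602 N

2.602 N


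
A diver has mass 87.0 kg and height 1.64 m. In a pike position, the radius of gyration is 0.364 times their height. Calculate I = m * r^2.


r = 0.364 * 1.64 = 0.59696 m
I = m * r^2 = 87.0 * 0.356361 = 31.003 kg*m^2

31.003 kg*m^2


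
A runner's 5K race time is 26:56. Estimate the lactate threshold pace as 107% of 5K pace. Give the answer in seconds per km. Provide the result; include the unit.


Total race time = 26*60 + 56 = 1616 seconds
5K pace = 1616 / 5 = 323.2 sec/km
LT pace = 323.2 * 1.07 = 345.82 sec/km

345.82 s/km


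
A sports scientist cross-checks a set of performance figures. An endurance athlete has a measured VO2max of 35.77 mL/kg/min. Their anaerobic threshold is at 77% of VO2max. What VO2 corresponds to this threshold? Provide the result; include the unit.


Anaerobic threshold VO2 = VO2max * 77%
= 35.77 * 0.77
= 27.54 mL/kg/min

27.54 mL/kg/min


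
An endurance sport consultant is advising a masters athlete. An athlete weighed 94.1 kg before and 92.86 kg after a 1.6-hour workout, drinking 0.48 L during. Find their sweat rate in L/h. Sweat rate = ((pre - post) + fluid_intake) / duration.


Body mass change = 1.24 kg
Total sweat loss = 1.24 + 0.48 = 1.72 L
Rate = 1.72 / 1.6 = 1.075 L/h

1.075 L/h


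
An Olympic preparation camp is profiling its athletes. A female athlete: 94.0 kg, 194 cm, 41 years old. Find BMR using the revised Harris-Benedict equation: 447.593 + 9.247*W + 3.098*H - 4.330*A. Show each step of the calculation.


Intercept = 447.593
Weight contribution = 9.247 * 94.0 = 869.218
Height contribution = 3.098 * 194 = 601.012
Age contribution = 4.33 * 41 = 177.53
BMR = 447.593 + 869.218 + 601.012 - 177.53
= 1740.29 kcal/day

1740.29 kcal/day


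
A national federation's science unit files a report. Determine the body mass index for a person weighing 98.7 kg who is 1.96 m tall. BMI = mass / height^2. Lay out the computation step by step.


BMI = mass / height^2
= 98.7 / 1.96^2
= 98.7 / 3.8416
= 25.69 kg/m^2

25.69 kg/m^2


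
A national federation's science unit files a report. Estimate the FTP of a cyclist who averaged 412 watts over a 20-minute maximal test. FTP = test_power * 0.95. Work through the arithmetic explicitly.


FTP = 412 * 0.95 = 391.4 W

391.4 W


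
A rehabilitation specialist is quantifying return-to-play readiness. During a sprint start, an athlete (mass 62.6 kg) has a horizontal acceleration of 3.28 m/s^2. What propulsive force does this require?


Propulsive force = mass * acceleration
= 62.6 kg * 3.28 m/s^2
= 205.33 N

205.33 N


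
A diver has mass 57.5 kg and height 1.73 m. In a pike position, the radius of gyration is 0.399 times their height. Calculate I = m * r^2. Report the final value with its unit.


r = 0.399 * 1.73 = 0.69027 m
I = m * r^2 = 57.5 * 0.476473 = 27.397 kg*m^2

27.397 kg*m^2


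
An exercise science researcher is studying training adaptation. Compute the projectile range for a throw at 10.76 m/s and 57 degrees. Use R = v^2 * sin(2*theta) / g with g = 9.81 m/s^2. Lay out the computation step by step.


Two times the angle = 114 degrees
sin(114) = 0.913545
R = 115.7776 * 0.913545 / 9.81 = 10.782 m

10.782 m


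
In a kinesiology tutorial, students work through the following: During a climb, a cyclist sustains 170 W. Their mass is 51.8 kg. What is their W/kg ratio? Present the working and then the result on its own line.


Power-to-weight = 170 W / 51.8 kg
= 3.282 W/kg

3.282 W/kg


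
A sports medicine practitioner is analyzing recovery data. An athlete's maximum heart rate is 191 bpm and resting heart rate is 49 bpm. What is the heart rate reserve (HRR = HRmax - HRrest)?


HRR = HRmax - HRrest
= 191 - 49
= 142 bpm

142 bpm


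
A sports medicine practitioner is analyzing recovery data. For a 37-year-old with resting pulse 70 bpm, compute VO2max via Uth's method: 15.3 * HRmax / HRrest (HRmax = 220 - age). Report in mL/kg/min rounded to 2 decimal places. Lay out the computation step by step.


Step 1: HRmax = 220 - 37 = 183 bpm
Step 2: Ratio = 183 / 70 = 2.6143
Step 3: VO2max = 15.3 * 2.6143 = 40.0 mL/kg/min

40.0 mL/kg/min


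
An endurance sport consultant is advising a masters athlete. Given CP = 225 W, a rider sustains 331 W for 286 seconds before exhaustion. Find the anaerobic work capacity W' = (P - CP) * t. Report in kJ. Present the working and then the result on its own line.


Excess power = 331 - 225 = 106 W
Work above CP = 106 * 286 = 30316 J
W' = 30.316 kJ

30.316 kJ


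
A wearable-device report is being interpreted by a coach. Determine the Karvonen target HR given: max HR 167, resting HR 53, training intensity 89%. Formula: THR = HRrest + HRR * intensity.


HRR = HRmax - HRrest = 167 - 53 = 114
THR = 53 + 114 * 0.89
= 154.46 bpm

154.46 bpm


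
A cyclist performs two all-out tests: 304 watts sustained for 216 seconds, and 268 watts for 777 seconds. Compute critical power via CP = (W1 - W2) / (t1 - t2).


W1 = P1 * t1 = 304 * 216 = 65664 J
W2 = P2 * t2 = 268 * 777 = 208236 J
CP = (65664 - 208236) / (216 - 777)
= 254.14 W

254.14 W


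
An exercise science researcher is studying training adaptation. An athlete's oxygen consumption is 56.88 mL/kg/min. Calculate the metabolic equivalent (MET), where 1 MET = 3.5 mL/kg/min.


MET = VO2 / 3.5
= 56.88 / 3.5
= 16.25 METs

16.25 METs


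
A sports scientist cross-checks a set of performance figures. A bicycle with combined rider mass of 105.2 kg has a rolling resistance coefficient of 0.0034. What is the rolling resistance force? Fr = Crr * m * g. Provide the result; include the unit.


Fr = 0.0034 * 105.2 * 9.81
= 0.35768 * 9.81
= 3.509 N

3.509 N


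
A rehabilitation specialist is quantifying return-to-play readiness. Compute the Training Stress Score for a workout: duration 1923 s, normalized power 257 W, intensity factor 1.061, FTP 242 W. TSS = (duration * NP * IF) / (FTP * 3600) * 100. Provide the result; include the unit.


Product = 1923 * 257 * 1.061 = 524357.871
Base = 242 * 3600 = 871200
TSS = 524357.871 / 871200 * 100 = 60.19

60.19 TSS


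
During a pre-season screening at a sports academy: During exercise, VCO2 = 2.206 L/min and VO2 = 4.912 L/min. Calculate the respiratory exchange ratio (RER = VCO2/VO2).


RER = VCO2 / VO2
= 2.206 / 4.912
= 0.4491

0.4491


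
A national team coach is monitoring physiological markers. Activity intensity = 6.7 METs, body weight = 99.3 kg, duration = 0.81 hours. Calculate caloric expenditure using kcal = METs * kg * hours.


kcal = 6.7 * 99.3 * 0.81
= 665.31 * 0.81
= 538.9 kcal

538.9 kcal


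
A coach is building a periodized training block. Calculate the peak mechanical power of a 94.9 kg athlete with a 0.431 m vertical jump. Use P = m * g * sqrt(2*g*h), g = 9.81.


First, sqrt(2gh) = sqrt(2 * 9.81 * 0.431)
= sqrt(8.45622) = 2.907958 m/s
Power = 94.9 * 9.81 * 2.907958 = 2707.22 W

2707.22 W


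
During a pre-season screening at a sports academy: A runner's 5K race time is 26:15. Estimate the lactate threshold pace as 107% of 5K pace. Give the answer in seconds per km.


Total race time = 26*60 + 15 = 1575 seconds
5K pace = 1575 / 5 = 315.0 sec/km
LT pace = 315.0 * 1.07 = 337.05 sec/km

337.05 s/km


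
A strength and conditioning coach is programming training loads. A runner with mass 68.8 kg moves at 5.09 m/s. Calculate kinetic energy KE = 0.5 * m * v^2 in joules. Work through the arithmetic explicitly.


v^2 = 5.09^2 = 25.9081
KE = 0.5 * 68.8 * 25.9081
= 891.24 J

891.24 J


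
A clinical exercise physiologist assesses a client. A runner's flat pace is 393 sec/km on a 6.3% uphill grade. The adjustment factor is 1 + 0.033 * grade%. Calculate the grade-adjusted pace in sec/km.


Factor = 1 + 0.033 * 6.3 = 1.2079
Adjusted pace = 393 * 1.2079
= 474.7 sec/km

474.7 s/km


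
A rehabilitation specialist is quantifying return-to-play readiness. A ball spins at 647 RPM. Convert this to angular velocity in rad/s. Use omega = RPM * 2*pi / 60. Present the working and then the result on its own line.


omega = 647 * 2 * pi / 60
= 647 * 6.28318531 / 60
= 4065.221 / 60
= 67.754 rad/s

67.754 rad/s


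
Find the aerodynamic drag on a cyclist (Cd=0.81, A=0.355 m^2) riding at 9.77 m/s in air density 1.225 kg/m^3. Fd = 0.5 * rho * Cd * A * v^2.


Fd = 0.5 * 1.225 * 0.81 * 0.355 * 9.77^2
= 0.5 * 1.225 * 0.81 * 0.355 * 95.4529
= 16.812 N

16.812 N


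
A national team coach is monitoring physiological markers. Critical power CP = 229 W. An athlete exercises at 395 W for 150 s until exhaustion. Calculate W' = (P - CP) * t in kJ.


P - CP = 395 - 229 = 166 W
W' = 166 * 150 = 24900 J
= 24900 / 1000 = 24.9 kJ

24.9 kJ


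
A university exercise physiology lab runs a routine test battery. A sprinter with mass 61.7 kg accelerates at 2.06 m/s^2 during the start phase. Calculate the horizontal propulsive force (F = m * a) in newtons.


F = m * a
= 61.7 * 2.06
= 127.1 N

127.1 N


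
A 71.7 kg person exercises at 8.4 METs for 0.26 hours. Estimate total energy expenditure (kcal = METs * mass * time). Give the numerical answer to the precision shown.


Energy = METs * mass(kg) * time(h)
= 8.4 * 71.7 * 0.26
= 156.59 kcal

156.59 kcal


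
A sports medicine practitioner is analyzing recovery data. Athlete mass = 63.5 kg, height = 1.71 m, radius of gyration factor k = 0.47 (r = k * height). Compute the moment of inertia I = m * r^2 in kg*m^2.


r = k * height = 0.47 * 1.71 = 0.8037 m
r^2 = 0.8037^2 = 0.645934
I = 63.5 * 0.645934 = 41.017 kg*m^2

41.017 kg*m^2


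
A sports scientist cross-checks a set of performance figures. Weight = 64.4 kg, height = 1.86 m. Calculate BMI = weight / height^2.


height^2 = 1.86^2 = 3.4596
BMI = 64.4 / 3.4596 = 18.61 kg/m^2

18.61 kg/m^2


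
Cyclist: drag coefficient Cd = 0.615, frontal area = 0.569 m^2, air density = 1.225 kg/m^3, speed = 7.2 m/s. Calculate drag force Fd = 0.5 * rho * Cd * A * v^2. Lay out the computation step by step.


v^2 = 7.2^2 = 51.84
Fd = 0.5 * 1.225 * 0.615 * 0.569 * 51.84
= 11.111 N

11.111 N


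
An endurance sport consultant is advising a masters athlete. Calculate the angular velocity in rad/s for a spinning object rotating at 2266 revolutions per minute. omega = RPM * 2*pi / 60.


omega = RPM * 2*pi / 60
= 2266 * 6.28318531 / 60
= 237.295 rad/s

237.295 rad/s


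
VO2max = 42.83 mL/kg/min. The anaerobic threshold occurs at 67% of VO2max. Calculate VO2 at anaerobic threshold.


AT fraction = 67 / 100 = 0.67
AT VO2 = 42.83 * 0.67
= 28.7 mL/kg/min

28.7 mL/kg/min


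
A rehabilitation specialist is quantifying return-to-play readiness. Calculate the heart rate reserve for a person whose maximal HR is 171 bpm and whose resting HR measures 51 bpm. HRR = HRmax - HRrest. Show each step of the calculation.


HRmax = 171 bpm
HRrest = 51 bpm
HRR = 171 - 51 = 120 bpm

120 bpm


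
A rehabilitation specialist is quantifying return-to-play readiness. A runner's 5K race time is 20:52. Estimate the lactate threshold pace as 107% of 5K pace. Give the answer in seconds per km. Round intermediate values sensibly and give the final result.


Total race time = 20*60 + 52 = 1252 seconds
5K pace = 1252 / 5 = 250.4 sec/km
LT pace = 250.4 * 1.07 = 267.93 sec/km

267.93 s/km


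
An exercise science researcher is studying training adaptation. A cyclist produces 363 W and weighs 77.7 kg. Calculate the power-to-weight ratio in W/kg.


P/W = power / mass
= 363 / 77.7
= 4.672 W/kg

4.672 W/kg


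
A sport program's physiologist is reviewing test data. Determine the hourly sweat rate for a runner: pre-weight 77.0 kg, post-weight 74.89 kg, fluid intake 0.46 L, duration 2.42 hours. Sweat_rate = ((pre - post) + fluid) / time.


Mass lost = 77.0 - 74.89 = 2.11 kg
Add fluid consumed: 2.11 + 0.46 = 2.57 L total sweat
Sweat rate = 2.57 / 2.42 = 1.062 L/h

1.062 L/h


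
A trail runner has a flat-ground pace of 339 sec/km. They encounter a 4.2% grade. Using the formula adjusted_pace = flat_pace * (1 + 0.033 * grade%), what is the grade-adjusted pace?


Grade factor = 1 + 0.033 * 4.2 = 1.1386
Adjusted = 339 * 1.1386 = 385.99 sec/km

385.99 s/km


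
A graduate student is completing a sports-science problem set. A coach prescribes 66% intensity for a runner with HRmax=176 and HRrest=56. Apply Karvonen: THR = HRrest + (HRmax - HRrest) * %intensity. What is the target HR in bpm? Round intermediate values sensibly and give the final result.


Heart rate reserve = 176 - 56 = 120
Intensity fraction = 66 / 100 = 0.66
THR = 56 + 120 * 0.66 = 135.2 bpm

135.2 bpm


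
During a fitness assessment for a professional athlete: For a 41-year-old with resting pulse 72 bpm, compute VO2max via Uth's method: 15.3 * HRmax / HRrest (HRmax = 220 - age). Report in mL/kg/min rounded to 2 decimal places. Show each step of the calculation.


Step 1: HRmax = 220 - 41 = 179 bpm
Step 2: Ratio = 179 / 72 = 2.4861
Step 3: VO2max = 15.3 * 2.4861 = 38.04 mL/kg/min

38.04 mL/kg/min


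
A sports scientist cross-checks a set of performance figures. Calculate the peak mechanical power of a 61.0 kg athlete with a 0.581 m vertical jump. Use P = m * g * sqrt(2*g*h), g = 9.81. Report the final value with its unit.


First, sqrt(2gh) = sqrt(2 * 9.81 * 0.581)
= sqrt(11.39922) = 3.376273 m/s
Power = 61.0 * 9.81 * 3.376273 = 2020.4 W

2020.4 W


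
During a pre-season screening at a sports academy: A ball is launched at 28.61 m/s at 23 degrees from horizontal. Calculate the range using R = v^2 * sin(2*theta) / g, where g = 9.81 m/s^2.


sin(2 * 23) = sin(46) = 0.71934
v^2 = 28.61^2 = 818.5321
R = 818.5321 * 0.71934 / 9.81
= 60.021 m

60.021 m


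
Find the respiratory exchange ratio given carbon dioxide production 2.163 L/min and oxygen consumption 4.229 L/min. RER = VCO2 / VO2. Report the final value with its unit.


VCO2 = 2.163 L/min
VO2 = 4.229 L/min
RER = 2.163 / 4.229 = 0.5115

0.5115


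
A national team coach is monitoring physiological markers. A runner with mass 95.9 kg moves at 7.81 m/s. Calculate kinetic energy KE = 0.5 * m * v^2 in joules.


v^2 = 7.81^2 = 60.9961
KE = 0.5 * 95.9 * 60.9961
= 2924.76 J

2924.76 J


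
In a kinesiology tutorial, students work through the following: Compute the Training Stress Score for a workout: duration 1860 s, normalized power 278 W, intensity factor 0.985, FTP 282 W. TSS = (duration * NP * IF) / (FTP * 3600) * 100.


Product = 1860 * 278 * 0.985 = 509323.8
Base = 282 * 3600 = 1015200
TSS = 509323.8 / 1015200 * 100 = 50.17

50.17 TSS


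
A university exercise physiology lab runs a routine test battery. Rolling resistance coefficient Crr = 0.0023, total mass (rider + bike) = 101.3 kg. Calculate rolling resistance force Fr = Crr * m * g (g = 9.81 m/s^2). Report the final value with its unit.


Fr = Crr * m * g
= 0.0023 * 101.3 * 9.81
= 2.286 N

2.286 N


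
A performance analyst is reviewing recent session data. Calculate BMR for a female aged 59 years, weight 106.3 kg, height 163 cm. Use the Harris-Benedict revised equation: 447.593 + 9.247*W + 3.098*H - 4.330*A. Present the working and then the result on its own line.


Substituting values:
W term = 9.247 * 106.3 = 982.9561
H term = 3.098 * 163 = 504.974
A term = 4.330 * 59 = 255.47
BMR = 1680.05 kcal/day

1680.05 kcal/day


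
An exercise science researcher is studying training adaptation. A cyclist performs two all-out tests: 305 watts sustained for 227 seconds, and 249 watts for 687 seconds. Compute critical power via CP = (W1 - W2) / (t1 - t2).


W1 = P1 * t1 = 305 * 227 = 69235 J
W2 = P2 * t2 = 249 * 687 = 171063 J
CP = (69235 - 171063) / (227 - 687)
= 221.37 W

221.37 W


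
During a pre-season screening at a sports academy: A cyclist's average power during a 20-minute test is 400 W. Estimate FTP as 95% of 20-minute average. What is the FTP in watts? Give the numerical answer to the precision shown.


FTP = 20-min power * 0.95
= 400 * 0.95
= 380.0 W

380.0 W


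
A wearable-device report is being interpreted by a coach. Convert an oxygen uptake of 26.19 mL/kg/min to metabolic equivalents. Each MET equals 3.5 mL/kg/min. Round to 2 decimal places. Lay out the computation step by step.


One MET = 3.5 mL/kg/min
Number of METs = 26.19 / 3.5
= 7.48 METs

7.48 METs


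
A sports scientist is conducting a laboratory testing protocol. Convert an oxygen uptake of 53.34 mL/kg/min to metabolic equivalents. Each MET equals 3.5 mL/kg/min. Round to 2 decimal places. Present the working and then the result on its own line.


One MET = 3.5 mL/kg/min
Number of METs = 53.34 / 3.5
= 15.24 METs

15.24 METs


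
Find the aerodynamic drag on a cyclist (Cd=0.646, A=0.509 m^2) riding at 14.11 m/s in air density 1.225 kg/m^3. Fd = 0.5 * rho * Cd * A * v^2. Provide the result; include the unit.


Fd = 0.5 * 1.225 * 0.646 * 0.509 * 14.11^2
= 0.5 * 1.225 * 0.646 * 0.509 * 199.0921
= 40.097 N

40.097 N


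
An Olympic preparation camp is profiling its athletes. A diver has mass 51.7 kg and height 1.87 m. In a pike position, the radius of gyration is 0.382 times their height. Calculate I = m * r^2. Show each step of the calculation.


r = 0.382 * 1.87 = 0.71434 m
I = m * r^2 = 51.7 * 0.510282 = 26.382 kg*m^2

26.382 kg*m^2


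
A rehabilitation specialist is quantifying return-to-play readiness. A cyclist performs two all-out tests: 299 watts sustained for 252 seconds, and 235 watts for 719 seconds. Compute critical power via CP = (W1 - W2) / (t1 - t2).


W1 = P1 * t1 = 299 * 252 = 75348 J
W2 = P2 * t2 = 235 * 719 = 168965 J
CP = (75348 - 168965) / (252 - 719)
= 200.46 W

200.46 W


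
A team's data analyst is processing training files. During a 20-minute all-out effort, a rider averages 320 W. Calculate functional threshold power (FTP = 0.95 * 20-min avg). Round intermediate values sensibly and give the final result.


FTP = 0.95 * 320
= 304.0 W

304.0 W


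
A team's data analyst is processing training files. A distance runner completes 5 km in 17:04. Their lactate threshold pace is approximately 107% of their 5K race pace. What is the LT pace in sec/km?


Convert to seconds: 17 min 4 s = 1024 s
Pace per km = 1024 / 5 = 204.8 s/km
LT pace = 204.8 * 1.07 = 219.14 s/km

219.14 s/km
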